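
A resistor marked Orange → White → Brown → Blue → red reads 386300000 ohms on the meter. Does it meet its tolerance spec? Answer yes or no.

yes

Orange → 3 (first significant figure)
White → 9 (second significant figure)
Brown → 1 (third significant figure)
Blue → ×10^6 multiplier
Red → ±2% tolerance
391 × 1000000 = 391000000 Ω
Allowed range: 383180000 Ω to 398820000 Ω.
386300000 ohms lies inside that range.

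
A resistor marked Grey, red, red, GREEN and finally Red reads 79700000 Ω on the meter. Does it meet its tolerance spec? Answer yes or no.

Grey → 8 (first significant figure)
Red → 2 (second significant figure)
Red → 2 (third significant figure)
Green → ×10^5 multiplier
Red → ±2% tolerance
822 × 100000 = 82200000 Ω
Allowed range: 80556000 Ω to 83844000 Ω.
79700000 Ω lies outside that range.

no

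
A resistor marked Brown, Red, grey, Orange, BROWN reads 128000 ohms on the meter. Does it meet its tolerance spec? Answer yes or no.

yes

Brown → 1 (first significant figure)
Red → 2 (second significant figure)
Grey → 8 (third significant figure)
Orange → ×10^3 multiplier
Brown → ±1% tolerance
128 × 1000 = 128000 Ω
Allowed range: 126720 Ω to 129280 Ω.
128000 ohms lies inside that range.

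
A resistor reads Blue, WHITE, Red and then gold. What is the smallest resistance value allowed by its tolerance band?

Blue → 6 (first significant figure)
White → 9 (second significant figure)
Red → ×10^2 multiplier
Gold → ±5% tolerance
69 × 100 = 6900 Ω
Smallest = 6900 × (1 − 5/100) = 6555 Ω.

6555 Ω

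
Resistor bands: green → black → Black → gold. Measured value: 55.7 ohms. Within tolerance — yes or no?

Green → 5 (first significant figure)
Black → 0 (second significant figure)
Black → ×1 multiplier
Gold → ±5% tolerance
50 × 1 = 50 Ω
Allowed range: 47.5 Ω to 52.5 Ω.
55.7 ohms lies outside that range.

no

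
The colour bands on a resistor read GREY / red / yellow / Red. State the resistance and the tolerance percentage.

Grey → 8 (first significant figure)
Red → 2 (second significant figure)
Yellow → ×10^4 multiplier
Red → ±2% tolerance
82 × 10000 = 820000 Ω

820000 Ω ±2%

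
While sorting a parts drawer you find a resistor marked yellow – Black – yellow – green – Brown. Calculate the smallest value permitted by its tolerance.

39996000 Ω

Yellow → 4 (first significant figure)
Black → 0 (second significant figure)
Yellow → 4 (third significant figure)
Green → ×10^5 multiplier
Brown → ±1% tolerance
404 × 100000 = 40400000 Ω
Smallest = 40400000 × (1 − 1/100) = 39996000 Ω.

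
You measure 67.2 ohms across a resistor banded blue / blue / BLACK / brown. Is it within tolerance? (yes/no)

Blue → 6 (first significant figure)
Blue → 6 (second significant figure)
Black → ×1 multiplier
Brown → ±1% tolerance
66 × 1 = 66 Ω
Allowed range: 65.34 Ω to 66.66 Ω.
67.2 ohms lies outside that range.

no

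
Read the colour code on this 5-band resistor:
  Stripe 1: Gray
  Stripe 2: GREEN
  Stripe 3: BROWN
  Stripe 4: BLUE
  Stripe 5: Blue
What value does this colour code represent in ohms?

851000000 Ω

Grey → 8 (first significant figure)
Green → 5 (second significant figure)
Brown → 1 (third significant figure)
Blue → ×10^6 multiplier
851 × 1000000 = 851000000 Ω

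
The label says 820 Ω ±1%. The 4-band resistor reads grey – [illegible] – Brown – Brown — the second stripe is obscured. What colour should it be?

820 Ω = 82 × 10^1.
The second band gives digit 2 of the significand, and 2 is red.

red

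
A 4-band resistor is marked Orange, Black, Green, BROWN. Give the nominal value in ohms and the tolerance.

3000000 Ω ±1%

Orange → 3 (first significant figure)
Black → 0 (second significant figure)
Green → ×10^5 multiplier
Brown → ±1% tolerance
30 × 100000 = 3000000 Ω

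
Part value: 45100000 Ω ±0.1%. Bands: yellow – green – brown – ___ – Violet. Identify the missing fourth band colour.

green

45100000 Ω = 451 × 10^5.
The fourth band is the multiplier, 10^5, which is green.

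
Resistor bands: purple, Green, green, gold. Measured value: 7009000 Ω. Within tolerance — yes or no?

Violet → 7 (first significant figure)
Green → 5 (second significant figure)
Green → ×10^5 multiplier
Gold → ±5% tolerance
75 × 100000 = 7500000 Ω
Allowed range: 7125000 Ω to 7875000 Ω.
7009000 Ω lies outside that range.

no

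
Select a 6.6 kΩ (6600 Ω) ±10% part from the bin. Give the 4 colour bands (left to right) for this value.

6600 Ω = 66 × 10^2.
6 → blue
6 → blue
Multiplier 10^2 → red.
±10% tolerance → silver.

blue, blue, red, silver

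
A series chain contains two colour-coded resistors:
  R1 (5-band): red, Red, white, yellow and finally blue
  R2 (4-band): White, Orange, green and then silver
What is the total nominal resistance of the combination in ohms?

R1: red, red, white → 229; yellow ×10^4 → 2290000 Ω.
R2: white, orange → 93; green ×10^5 → 9300000 Ω.
Series: 2290000 + 9300000 = 11590000 Ω.

11590000 Ω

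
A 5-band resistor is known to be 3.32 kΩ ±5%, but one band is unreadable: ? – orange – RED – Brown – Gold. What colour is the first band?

orange

3320 Ω = 332 × 10^1.
The first band gives digit 3 of the significand, and 3 is orange.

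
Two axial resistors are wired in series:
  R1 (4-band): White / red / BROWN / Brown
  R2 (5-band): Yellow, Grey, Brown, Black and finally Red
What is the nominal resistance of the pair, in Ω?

1401 Ω

R1: white, red → 92; brown ×10 → 920 Ω.
R2: yellow, grey, brown → 481; black ×1 → 481 Ω.
Series: 920 + 481 = 1401 Ω.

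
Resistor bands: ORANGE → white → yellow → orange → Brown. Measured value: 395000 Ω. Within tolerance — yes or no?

yes

Orange → 3 (first significant figure)
White → 9 (second significant figure)
Yellow → 4 (third significant figure)
Orange → ×10^3 multiplier
Brown → ±1% tolerance
394 × 1000 = 394000 Ω
Allowed range: 390060 Ω to 397940 Ω.
395000 Ω lies inside that range.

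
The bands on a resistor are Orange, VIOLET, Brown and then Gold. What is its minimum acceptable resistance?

Orange → 3 (first significant figure)
Violet → 7 (second significant figure)
Brown → ×10 multiplier
Gold → ±5% tolerance
37 × 10 = 370 Ω
Minimum = 370 × (1 − 5/100) = 351.5 Ω.

351.5 Ω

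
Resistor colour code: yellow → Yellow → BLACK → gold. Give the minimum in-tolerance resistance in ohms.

Yellow → 4 (first significant figure)
Yellow → 4 (second significant figure)
Black → ×1 multiplier
Gold → ±5% tolerance
44 × 1 = 44 Ω
Minimum = 44 × (1 − 5/100) = 41.8 Ω.

41.8 Ω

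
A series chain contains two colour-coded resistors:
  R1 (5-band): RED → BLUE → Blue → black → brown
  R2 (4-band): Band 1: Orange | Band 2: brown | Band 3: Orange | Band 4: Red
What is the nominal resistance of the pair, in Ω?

31266 Ω

R1: red, blue, blue → 266; black ×1 → 266 Ω.
R2: orange, brown → 31; orange ×10^3 → 31000 Ω.
Series: 266 + 31000 = 31266 Ω.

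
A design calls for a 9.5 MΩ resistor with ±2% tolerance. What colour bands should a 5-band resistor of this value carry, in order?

white, green, black, yellow, red

9500000 Ω = 950 × 10^4.
9 → white
5 → green
0 → black
Multiplier 10^4 → yellow.
±2% tolerance → red.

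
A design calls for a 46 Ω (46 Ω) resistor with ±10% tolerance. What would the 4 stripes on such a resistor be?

46 Ω = 46 × 10^0.
4 → yellow
6 → blue
Multiplier 10^0 → black.
±10% tolerance → silver.

yellow, blue, black, silver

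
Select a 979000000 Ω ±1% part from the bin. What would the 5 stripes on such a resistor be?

979000000 Ω = 979 × 10^6.
9 → white
7 → violet
9 → white
Multiplier 10^6 → blue.
±1% tolerance → brown.

white, violet, white, blue, brown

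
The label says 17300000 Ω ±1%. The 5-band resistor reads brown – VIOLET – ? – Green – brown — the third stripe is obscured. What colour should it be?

17300000 Ω = 173 × 10^5.
The third band gives digit 3 of the significand, and 3 is orange.

orange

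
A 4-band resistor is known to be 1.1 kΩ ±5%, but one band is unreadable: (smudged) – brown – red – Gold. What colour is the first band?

brown

1100 Ω = 11 × 10^2.
The first band gives digit 1 of the significand, and 1 is brown.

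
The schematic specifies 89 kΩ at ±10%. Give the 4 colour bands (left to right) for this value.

89000 Ω = 89 × 10^3.
8 → grey
9 → white
Multiplier 10^3 → orange.
±10% tolerance → silver.

grey, white, orange, silver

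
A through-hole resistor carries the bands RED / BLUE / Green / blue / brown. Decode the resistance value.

Red → 2 (first significant figure)
Blue → 6 (second significant figure)
Green → 5 (third significant figure)
Blue → ×10^6 multiplier
265 × 1000000 = 265000000 Ω

265000000 Ω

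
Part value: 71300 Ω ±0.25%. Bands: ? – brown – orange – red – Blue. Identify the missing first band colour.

71300 Ω = 713 × 10^2.
The first band gives digit 7 of the significand, and 7 is violet.

violet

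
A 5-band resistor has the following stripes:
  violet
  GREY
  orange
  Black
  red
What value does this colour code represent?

783 Ω

Violet → 7 (first significant figure)
Grey → 8 (second significant figure)
Orange → 3 (third significant figure)
Black → ×1 multiplier
783 × 1 = 783 Ω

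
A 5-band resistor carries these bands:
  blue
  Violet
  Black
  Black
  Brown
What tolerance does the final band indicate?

±1%

The last band, brown, is the tolerance band.
Brown corresponds to ±1%.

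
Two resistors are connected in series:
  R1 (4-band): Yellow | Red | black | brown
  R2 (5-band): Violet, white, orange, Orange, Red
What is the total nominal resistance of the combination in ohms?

R1: yellow, red → 42; black ×1 → 42 Ω.
R2: violet, white, orange → 793; orange ×10^3 → 793000 Ω.
Series: 42 + 793000 = 793042 Ω.

793042 Ω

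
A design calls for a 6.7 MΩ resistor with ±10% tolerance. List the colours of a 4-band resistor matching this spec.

6700000 Ω = 67 × 10^5.
6 → blue
7 → violet
Multiplier 10^5 → green.
±10% tolerance → silver.

blue, violet, green, silver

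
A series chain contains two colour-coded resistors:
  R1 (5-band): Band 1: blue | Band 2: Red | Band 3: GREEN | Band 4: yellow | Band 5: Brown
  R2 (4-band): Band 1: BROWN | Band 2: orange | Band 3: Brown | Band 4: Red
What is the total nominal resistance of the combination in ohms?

R1: blue, red, green → 625; yellow ×10^4 → 6250000 Ω.
R2: brown, orange → 13; brown ×10 → 130 Ω.
Series: 6250000 + 130 = 6250130 Ω.

6250130 Ω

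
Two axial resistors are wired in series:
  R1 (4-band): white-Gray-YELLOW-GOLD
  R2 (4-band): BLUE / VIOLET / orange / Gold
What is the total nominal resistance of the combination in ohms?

1047000 Ω

R1: white, grey → 98; yellow ×10^4 → 980000 Ω.
R2: blue, violet → 67; orange ×10^3 → 67000 Ω.
Series: 980000 + 67000 = 1047000 Ω.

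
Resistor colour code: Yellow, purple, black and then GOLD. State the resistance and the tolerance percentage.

Yellow → 4 (first significant figure)
Violet → 7 (second significant figure)
Black → ×1 multiplier
Gold → ±5% tolerance
47 × 1 = 47 Ω

47 Ω ±5%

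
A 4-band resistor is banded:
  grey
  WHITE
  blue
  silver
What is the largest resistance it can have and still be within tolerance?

97900000 Ω

Grey → 8 (first significant figure)
White → 9 (second significant figure)
Blue → ×10^6 multiplier
Silver → ±10% tolerance
89 × 1000000 = 89000000 Ω
Largest = 89000000 × (1 + 10/100) = 97900000 Ω.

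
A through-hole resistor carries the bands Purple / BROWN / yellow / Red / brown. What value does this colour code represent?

Violet → 7 (first significant figure)
Brown → 1 (second significant figure)
Yellow → 4 (third significant figure)
Red → ×10^2 multiplier
714 × 100 = 71400 Ω

71400 Ω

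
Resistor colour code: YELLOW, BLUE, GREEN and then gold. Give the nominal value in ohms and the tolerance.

Yellow → 4 (first significant figure)
Blue → 6 (second significant figure)
Green → ×10^5 multiplier
Gold → ±5% tolerance
46 × 100000 = 4600000 Ω

4600000 Ω ±5%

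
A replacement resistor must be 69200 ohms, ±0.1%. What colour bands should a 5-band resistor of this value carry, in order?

69200 Ω = 692 × 10^2.
6 → blue
9 → white
2 → red
Multiplier 10^2 → red.
±0.1% tolerance → violet.

blue, white, red, red, violet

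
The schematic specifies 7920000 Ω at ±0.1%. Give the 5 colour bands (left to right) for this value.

violet, white, red, yellow, violet

7920000 Ω = 792 × 10^4.
7 → violet
9 → white
2 → red
Multiplier 10^4 → yellow.
±0.1% tolerance → violet.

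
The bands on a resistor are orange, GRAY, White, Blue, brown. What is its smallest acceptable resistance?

385110000 Ω

Orange → 3 (first significant figure)
Grey → 8 (second significant figure)
White → 9 (third significant figure)
Blue → ×10^6 multiplier
Brown → ±1% tolerance
389 × 1000000 = 389000000 Ω
Smallest = 389000000 × (1 − 1/100) = 385110000 Ω.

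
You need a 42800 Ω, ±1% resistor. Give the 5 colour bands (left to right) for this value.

42800 Ω = 428 × 10^2.
4 → yellow
2 → red
8 → grey
Multiplier 10^2 → red.
±1% tolerance → brown.

yellow, red, grey, red, brown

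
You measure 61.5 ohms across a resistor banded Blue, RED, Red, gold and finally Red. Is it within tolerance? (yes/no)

yes

Blue → 6 (first significant figure)
Red → 2 (second significant figure)
Red → 2 (third significant figure)
Gold → ×0.1 multiplier
Red → ±2% tolerance
622 × 0.1 = 62.2 Ω
Allowed range: 60.956 Ω to 63.444 Ω.
61.5 ohms lies inside that range.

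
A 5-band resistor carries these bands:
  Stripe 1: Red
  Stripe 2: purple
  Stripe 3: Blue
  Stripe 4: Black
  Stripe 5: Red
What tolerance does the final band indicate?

±2%

The last band, red, is the tolerance band.
Red corresponds to ±2%.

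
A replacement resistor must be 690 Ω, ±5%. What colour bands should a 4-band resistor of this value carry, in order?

blue, white, brown, gold

690 Ω = 69 × 10^1.
6 → blue
9 → white
Multiplier 10^1 → brown.
±5% tolerance → gold.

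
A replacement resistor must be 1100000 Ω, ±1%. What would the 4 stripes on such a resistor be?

1100000 Ω = 11 × 10^5.
1 → brown
1 → brown
Multiplier 10^5 → green.
±1% tolerance → brown.

brown, brown, green, brown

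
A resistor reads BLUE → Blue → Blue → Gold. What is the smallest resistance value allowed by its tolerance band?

62700000 Ω

Blue → 6 (first significant figure)
Blue → 6 (second significant figure)
Blue → ×10^6 multiplier
Gold → ±5% tolerance
66 × 1000000 = 66000000 Ω
Smallest = 66000000 × (1 − 5/100) = 62700000 Ω.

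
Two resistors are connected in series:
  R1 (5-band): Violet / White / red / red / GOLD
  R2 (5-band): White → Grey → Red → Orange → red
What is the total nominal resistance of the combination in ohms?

1061200 Ω

R1: violet, white, red → 792; red ×10^2 → 79200 Ω.
R2: white, grey, red → 982; orange ×10^3 → 982000 Ω.
Series: 79200 + 982000 = 1061200 Ω.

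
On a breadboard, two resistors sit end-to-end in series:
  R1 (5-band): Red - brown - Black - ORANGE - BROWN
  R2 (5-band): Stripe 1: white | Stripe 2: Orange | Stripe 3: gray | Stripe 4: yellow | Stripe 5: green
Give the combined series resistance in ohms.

R1: red, brown, black → 210; orange ×10^3 → 210000 Ω.
R2: white, orange, grey → 938; yellow ×10^4 → 9380000 Ω.
Series: 210000 + 9380000 = 9590000 Ω.

9590000 Ω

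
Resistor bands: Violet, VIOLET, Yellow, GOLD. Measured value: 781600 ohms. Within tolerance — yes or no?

Violet → 7 (first significant figure)
Violet → 7 (second significant figure)
Yellow → ×10^4 multiplier
Gold → ±5% tolerance
77 × 10000 = 770000 Ω
Allowed range: 731500 Ω to 808500 Ω.
781600 ohms lies inside that range.

yes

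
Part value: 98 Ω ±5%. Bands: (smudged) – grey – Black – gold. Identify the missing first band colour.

98 Ω = 98 × 10^0.
The first band gives digit 9 of the significand, and 9 is white.

white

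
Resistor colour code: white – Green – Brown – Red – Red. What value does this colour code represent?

95100 Ω

White → 9 (first significant figure)
Green → 5 (second significant figure)
Brown → 1 (third significant figure)
Red → ×10^2 multiplier
951 × 100 = 95100 Ω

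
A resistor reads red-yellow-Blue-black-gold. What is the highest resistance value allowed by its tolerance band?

Red → 2 (first significant figure)
Yellow → 4 (second significant figure)
Blue → 6 (third significant figure)
Black → ×1 multiplier
Gold → ±5% tolerance
246 × 1 = 246 Ω
Highest = 246 × (1 + 5/100) = 258.3 Ω.

258.3 Ω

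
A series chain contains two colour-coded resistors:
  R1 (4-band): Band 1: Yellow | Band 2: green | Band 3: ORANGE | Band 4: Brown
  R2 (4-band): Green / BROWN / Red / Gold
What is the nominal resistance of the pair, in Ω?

R1: yellow, green → 45; orange ×10^3 → 45000 Ω.
R2: green, brown → 51; red ×10^2 → 5100 Ω.
Series: 45000 + 5100 = 50100 Ω.

50100 Ω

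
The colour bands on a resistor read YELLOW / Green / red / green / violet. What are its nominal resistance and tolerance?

Yellow → 4 (first significant figure)
Green → 5 (second significant figure)
Red → 2 (third significant figure)
Green → ×10^5 multiplier
Violet → ±0.1% tolerance
452 × 100000 = 45200000 Ω

45200000 Ω ±0.1%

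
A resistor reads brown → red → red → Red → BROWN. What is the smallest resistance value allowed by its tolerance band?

12078 Ω

Brown → 1 (first significant figure)
Red → 2 (second significant figure)
Red → 2 (third significant figure)
Red → ×10^2 multiplier
Brown → ±1% tolerance
122 × 100 = 12200 Ω
Smallest = 12200 × (1 − 1/100) = 12078 Ω.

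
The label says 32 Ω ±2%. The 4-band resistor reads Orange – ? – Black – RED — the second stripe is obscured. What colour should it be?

32 Ω = 32 × 10^0.
The second band gives digit 2 of the significand, and 2 is red.

red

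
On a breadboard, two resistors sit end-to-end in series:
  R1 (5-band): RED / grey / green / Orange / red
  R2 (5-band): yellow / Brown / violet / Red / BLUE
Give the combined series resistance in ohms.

R1: red, grey, green → 285; orange ×10^3 → 285000 Ω.
R2: yellow, brown, violet → 417; red ×10^2 → 41700 Ω.
Series: 285000 + 41700 = 326700 Ω.

326700 Ω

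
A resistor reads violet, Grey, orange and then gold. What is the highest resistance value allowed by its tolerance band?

Violet → 7 (first significant figure)
Grey → 8 (second significant figure)
Orange → ×10^3 multiplier
Gold → ±5% tolerance
78 × 1000 = 78000 Ω
Highest = 78000 × (1 + 5/100) = 81900 Ω.

81900 Ω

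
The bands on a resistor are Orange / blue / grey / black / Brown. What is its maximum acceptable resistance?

371.68 Ω

Orange → 3 (first significant figure)
Blue → 6 (second significant figure)
Grey → 8 (third significant figure)
Black → ×1 multiplier
Brown → ±1% tolerance
368 × 1 = 368 Ω
Maximum = 368 × (1 + 1/100) = 371.68 Ω.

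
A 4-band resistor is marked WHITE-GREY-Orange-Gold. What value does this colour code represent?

98000 Ω

White → 9 (first significant figure)
Grey → 8 (second significant figure)
Orange → ×10^3 multiplier
98 × 1000 = 98000 Ω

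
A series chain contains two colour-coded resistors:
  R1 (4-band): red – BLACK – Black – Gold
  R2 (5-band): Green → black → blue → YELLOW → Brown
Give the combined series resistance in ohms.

R1: red, black → 20; black ×1 → 20 Ω.
R2: green, black, blue → 506; yellow ×10^4 → 5060000 Ω.
Series: 20 + 5060000 = 5060020 Ω.

5060020 Ω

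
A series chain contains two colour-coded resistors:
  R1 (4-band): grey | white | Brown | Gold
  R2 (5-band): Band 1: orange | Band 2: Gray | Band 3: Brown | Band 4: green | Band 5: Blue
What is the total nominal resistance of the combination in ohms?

R1: grey, white → 89; brown ×10 → 890 Ω.
R2: orange, grey, brown → 381; green ×10^5 → 38100000 Ω.
Series: 890 + 38100000 = 38100890 Ω.

38100890 Ω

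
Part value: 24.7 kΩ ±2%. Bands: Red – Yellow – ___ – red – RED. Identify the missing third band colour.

24700 Ω = 247 × 10^2.
The third band gives digit 7 of the significand, and 7 is violet.

violet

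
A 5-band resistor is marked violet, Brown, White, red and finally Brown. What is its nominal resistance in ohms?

Violet → 7 (first significant figure)
Brown → 1 (second significant figure)
White → 9 (third significant figure)
Red → ×10^2 multiplier
719 × 100 = 71900 Ω

71900 Ω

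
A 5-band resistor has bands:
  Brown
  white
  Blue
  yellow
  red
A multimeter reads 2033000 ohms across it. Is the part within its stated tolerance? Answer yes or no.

Brown → 1 (first significant figure)
White → 9 (second significant figure)
Blue → 6 (third significant figure)
Yellow → ×10^4 multiplier
Red → ±2% tolerance
196 × 10000 = 1960000 Ω
Allowed range: 1920800 Ω to 1999200 Ω.
2033000 ohms lies outside that range.

no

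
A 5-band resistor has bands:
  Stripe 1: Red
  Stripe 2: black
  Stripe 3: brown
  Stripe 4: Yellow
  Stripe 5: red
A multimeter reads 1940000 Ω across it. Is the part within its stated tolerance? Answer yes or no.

Red → 2 (first significant figure)
Black → 0 (second significant figure)
Brown → 1 (third significant figure)
Yellow → ×10^4 multiplier
Red → ±2% tolerance
201 × 10000 = 2010000 Ω
Allowed range: 1969800 Ω to 2050200 Ω.
1940000 Ω lies outside that range.

no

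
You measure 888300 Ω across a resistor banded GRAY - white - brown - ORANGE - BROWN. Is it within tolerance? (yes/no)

yes

Grey → 8 (first significant figure)
White → 9 (second significant figure)
Brown → 1 (third significant figure)
Orange → ×10^3 multiplier
Brown → ±1% tolerance
891 × 1000 = 891000 Ω
Allowed range: 882090 Ω to 899910 Ω.
888300 Ω lies inside that range.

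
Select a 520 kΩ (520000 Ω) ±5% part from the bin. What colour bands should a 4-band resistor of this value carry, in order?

green, red, yellow, gold

520000 Ω = 52 × 10^4.
5 → green
2 → red
Multiplier 10^4 → yellow.
±5% tolerance → gold.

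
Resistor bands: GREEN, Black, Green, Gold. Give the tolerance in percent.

±5%

The last band, gold, is the tolerance band.
Gold corresponds to ±5%.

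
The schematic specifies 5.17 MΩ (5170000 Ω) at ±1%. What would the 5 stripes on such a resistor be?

green, brown, violet, yellow, brown

5170000 Ω = 517 × 10^4.
5 → green
1 → brown
7 → violet
Multiplier 10^4 → yellow.
±1% tolerance → brown.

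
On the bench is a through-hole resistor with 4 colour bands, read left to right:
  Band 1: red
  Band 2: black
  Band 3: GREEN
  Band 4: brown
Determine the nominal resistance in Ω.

2000000 Ω

Red → 2 (first significant figure)
Black → 0 (second significant figure)
Green → ×10^5 multiplier
20 × 100000 = 2000000 Ω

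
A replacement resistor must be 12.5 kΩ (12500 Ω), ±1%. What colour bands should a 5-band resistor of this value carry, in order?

12500 Ω = 125 × 10^2.
1 → brown
2 → red
5 → green
Multiplier 10^2 → red.
±1% tolerance → brown.

brown, red, green, red, brown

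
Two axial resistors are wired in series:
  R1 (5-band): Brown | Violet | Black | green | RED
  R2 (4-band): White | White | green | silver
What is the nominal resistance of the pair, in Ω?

26900000 Ω

R1: brown, violet, black → 170; green ×10^5 → 17000000 Ω.
R2: white, white → 99; green ×10^5 → 9900000 Ω.
Series: 17000000 + 9900000 = 26900000 Ω.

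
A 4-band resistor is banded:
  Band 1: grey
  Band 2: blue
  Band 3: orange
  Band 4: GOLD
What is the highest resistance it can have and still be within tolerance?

90300 Ω

Grey → 8 (first significant figure)
Blue → 6 (second significant figure)
Orange → ×10^3 multiplier
Gold → ±5% tolerance
86 × 1000 = 86000 Ω
Highest = 86000 × (1 + 5/100) = 90300 Ω.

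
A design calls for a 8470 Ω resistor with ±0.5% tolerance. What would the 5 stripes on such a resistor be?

grey, yellow, violet, brown, green

8470 Ω = 847 × 10^1.
8 → grey
4 → yellow
7 → violet
Multiplier 10^1 → brown.
±0.5% tolerance → green.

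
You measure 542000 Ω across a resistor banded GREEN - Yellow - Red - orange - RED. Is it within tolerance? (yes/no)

Green → 5 (first significant figure)
Yellow → 4 (second significant figure)
Red → 2 (third significant figure)
Orange → ×10^3 multiplier
Red → ±2% tolerance
542 × 1000 = 542000 Ω
Allowed range: 531160 Ω to 552840 Ω.
542000 Ω lies inside that range.

yes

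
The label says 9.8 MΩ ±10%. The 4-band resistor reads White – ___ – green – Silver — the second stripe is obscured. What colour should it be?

grey

9800000 Ω = 98 × 10^5.
The second band gives digit 8 of the significand, and 8 is grey.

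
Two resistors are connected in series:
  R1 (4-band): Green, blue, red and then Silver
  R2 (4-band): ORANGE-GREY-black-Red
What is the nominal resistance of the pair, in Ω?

R1: green, blue → 56; red ×10^2 → 5600 Ω.
R2: orange, grey → 38; black ×1 → 38 Ω.
Series: 5600 + 38 = 5638 Ω.

5638 Ω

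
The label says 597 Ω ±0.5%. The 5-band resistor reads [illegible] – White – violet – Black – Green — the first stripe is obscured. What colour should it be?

green

597 Ω = 597 × 10^0.
The first band gives digit 5 of the significand, and 5 is green.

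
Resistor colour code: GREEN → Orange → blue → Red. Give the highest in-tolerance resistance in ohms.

54060000 Ω

Green → 5 (first significant figure)
Orange → 3 (second significant figure)
Blue → ×10^6 multiplier
Red → ±2% tolerance
53 × 1000000 = 53000000 Ω
Highest = 53000000 × (1 + 2/100) = 54060000 Ω.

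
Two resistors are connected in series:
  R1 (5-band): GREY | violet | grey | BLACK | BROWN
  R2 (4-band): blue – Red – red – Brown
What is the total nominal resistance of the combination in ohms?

7078 Ω

R1: grey, violet, grey → 878; black ×1 → 878 Ω.
R2: blue, red → 62; red ×10^2 → 6200 Ω.
Series: 878 + 6200 = 7078 Ω.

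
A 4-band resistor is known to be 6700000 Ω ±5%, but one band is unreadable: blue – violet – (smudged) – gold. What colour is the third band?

green

6700000 Ω = 67 × 10^5.
The third band is the multiplier, 10^5, which is green.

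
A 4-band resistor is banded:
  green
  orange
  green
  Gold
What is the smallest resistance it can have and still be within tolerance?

5035000 Ω

Green → 5 (first significant figure)
Orange → 3 (second significant figure)
Green → ×10^5 multiplier
Gold → ±5% tolerance
53 × 100000 = 5300000 Ω
Smallest = 5300000 × (1 − 5/100) = 5035000 Ω.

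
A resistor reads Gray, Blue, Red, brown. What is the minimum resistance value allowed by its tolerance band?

Grey → 8 (first significant figure)
Blue → 6 (second significant figure)
Red → ×10^2 multiplier
Brown → ±1% tolerance
86 × 100 = 8600 Ω
Minimum = 8600 × (1 − 1/100) = 8514 Ω.

8514 Ω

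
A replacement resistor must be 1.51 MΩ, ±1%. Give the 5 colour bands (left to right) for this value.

1510000 Ω = 151 × 10^4.
1 → brown
5 → green
1 → brown
Multiplier 10^4 → yellow.
±1% tolerance → brown.

brown, green, brown, yellow, brown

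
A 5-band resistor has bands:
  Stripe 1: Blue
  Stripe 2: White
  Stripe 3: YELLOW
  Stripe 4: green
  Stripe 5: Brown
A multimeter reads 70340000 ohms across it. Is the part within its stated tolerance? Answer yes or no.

Blue → 6 (first significant figure)
White → 9 (second significant figure)
Yellow → 4 (third significant figure)
Green → ×10^5 multiplier
Brown → ±1% tolerance
694 × 100000 = 69400000 Ω
Allowed range: 68706000 Ω to 70094000 Ω.
70340000 ohms lies outside that range.

no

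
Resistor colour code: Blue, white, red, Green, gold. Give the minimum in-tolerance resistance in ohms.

65740000 Ω

Blue → 6 (first significant figure)
White → 9 (second significant figure)
Red → 2 (third significant figure)
Green → ×10^5 multiplier
Gold → ±5% tolerance
692 × 100000 = 69200000 Ω
Minimum = 69200000 × (1 − 5/100) = 65740000 Ω.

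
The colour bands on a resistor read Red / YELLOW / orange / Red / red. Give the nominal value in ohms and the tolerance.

24300 Ω ±2%

Red → 2 (first significant figure)
Yellow → 4 (second significant figure)
Orange → 3 (third significant figure)
Red → ×10^2 multiplier
Red → ±2% tolerance
243 × 100 = 24300 Ω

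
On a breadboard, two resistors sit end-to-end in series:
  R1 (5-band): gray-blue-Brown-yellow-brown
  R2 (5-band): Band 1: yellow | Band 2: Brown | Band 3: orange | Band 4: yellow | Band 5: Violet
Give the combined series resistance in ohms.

12740000 Ω

R1: grey, blue, brown → 861; yellow ×10^4 → 8610000 Ω.
R2: yellow, brown, orange → 413; yellow ×10^4 → 4130000 Ω.
Series: 8610000 + 4130000 = 12740000 Ω.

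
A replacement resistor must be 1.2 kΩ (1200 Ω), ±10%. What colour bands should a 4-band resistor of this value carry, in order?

1200 Ω = 12 × 10^2.
1 → brown
2 → red
Multiplier 10^2 → red.
±10% tolerance → silver.

brown, red, red, silver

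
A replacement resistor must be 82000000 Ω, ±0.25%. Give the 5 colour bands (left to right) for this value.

grey, red, black, green, blue

82000000 Ω = 820 × 10^5.
8 → grey
2 → red
0 → black
Multiplier 10^5 → green.
±0.25% tolerance → blue.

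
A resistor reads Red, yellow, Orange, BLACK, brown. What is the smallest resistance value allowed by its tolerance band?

Red → 2 (first significant figure)
Yellow → 4 (second significant figure)
Orange → 3 (third significant figure)
Black → ×1 multiplier
Brown → ±1% tolerance
243 × 1 = 243 Ω
Smallest = 243 × (1 − 1/100) = 240.57 Ω.

240.57 Ω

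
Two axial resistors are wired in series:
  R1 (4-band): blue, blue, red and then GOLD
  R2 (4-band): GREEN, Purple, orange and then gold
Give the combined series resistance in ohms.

R1: blue, blue → 66; red ×10^2 → 6600 Ω.
R2: green, violet → 57; orange ×10^3 → 57000 Ω.
Series: 6600 + 57000 = 63600 Ω.

63600 Ω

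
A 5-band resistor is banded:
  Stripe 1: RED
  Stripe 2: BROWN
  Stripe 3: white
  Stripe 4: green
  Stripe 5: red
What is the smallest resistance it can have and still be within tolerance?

21462000 Ω

Red → 2 (first significant figure)
Brown → 1 (second significant figure)
White → 9 (third significant figure)
Green → ×10^5 multiplier
Red → ±2% tolerance
219 × 100000 = 21900000 Ω
Smallest = 21900000 × (1 − 2/100) = 21462000 Ω.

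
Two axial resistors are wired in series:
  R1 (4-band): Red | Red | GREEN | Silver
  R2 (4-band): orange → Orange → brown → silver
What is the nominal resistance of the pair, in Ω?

R1: red, red → 22; green ×10^5 → 2200000 Ω.
R2: orange, orange → 33; brown ×10 → 330 Ω.
Series: 2200000 + 330 = 2200330 Ω.

2200330 Ω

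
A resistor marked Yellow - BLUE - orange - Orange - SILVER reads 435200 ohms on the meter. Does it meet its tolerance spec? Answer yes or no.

Yellow → 4 (first significant figure)
Blue → 6 (second significant figure)
Orange → 3 (third significant figure)
Orange → ×10^3 multiplier
Silver → ±10% tolerance
463 × 1000 = 463000 Ω
Allowed range: 416700 Ω to 509300 Ω.
435200 ohms lies inside that range.

yes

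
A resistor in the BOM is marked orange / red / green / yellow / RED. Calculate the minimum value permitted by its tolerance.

3185000 Ω

Orange → 3 (first significant figure)
Red → 2 (second significant figure)
Green → 5 (third significant figure)
Yellow → ×10^4 multiplier
Red → ±2% tolerance
325 × 10000 = 3250000 Ω
Minimum = 3250000 × (1 − 2/100) = 3185000 Ω.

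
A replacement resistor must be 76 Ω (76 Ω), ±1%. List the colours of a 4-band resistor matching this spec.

violet, blue, black, brown

76 Ω = 76 × 10^0.
7 → violet
6 → blue
Multiplier 10^0 → black.
±1% tolerance → brown.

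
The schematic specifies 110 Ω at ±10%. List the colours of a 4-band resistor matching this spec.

brown, brown, brown, silver

110 Ω = 11 × 10^1.
1 → brown
1 → brown
Multiplier 10^1 → brown.
±10% tolerance → silver.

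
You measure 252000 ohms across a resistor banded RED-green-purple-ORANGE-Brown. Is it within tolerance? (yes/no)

Red → 2 (first significant figure)
Green → 5 (second significant figure)
Violet → 7 (third significant figure)
Orange → ×10^3 multiplier
Brown → ±1% tolerance
257 × 1000 = 257000 Ω
Allowed range: 254430 Ω to 259570 Ω.
252000 ohms lies outside that range.

no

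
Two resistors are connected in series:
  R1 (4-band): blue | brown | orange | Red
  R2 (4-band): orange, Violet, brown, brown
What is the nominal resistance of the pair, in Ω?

R1: blue, brown → 61; orange ×10^3 → 61000 Ω.
R2: orange, violet → 37; brown ×10 → 370 Ω.
Series: 61000 + 370 = 61370 Ω.

61370 Ω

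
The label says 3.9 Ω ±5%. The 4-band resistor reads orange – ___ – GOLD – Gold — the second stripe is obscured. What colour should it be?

white

3.9 Ω = 39 × 10^-1.
The second band gives digit 9 of the significand, and 9 is white.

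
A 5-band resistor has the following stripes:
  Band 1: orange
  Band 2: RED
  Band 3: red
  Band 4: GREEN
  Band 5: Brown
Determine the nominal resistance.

32200000 Ω

Orange → 3 (first significant figure)
Red → 2 (second significant figure)
Red → 2 (third significant figure)
Green → ×10^5 multiplier
322 × 100000 = 32200000 Ω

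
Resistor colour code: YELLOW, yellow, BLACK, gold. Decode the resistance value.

Yellow → 4 (first significant figure)
Yellow → 4 (second significant figure)
Black → ×1 multiplier
44 × 1 = 44 Ω

44 Ω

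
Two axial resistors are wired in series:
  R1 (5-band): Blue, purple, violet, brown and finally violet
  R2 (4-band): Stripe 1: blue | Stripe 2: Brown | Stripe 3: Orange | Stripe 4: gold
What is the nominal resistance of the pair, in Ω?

67770 Ω

R1: blue, violet, violet → 677; brown ×10 → 6770 Ω.
R2: blue, brown → 61; orange ×10^3 → 61000 Ω.
Series: 6770 + 61000 = 67770 Ω.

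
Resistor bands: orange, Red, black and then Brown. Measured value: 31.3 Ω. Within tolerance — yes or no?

no

Orange → 3 (first significant figure)
Red → 2 (second significant figure)
Black → ×1 multiplier
Brown → ±1% tolerance
32 × 1 = 32 Ω
Allowed range: 31.68 Ω to 32.32 Ω.
31.3 Ω lies outside that range.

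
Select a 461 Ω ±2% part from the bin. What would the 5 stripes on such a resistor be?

461 Ω = 461 × 10^0.
4 → yellow
6 → blue
1 → brown
Multiplier 10^0 → black.
±2% tolerance → red.

yellow, blue, brown, black, red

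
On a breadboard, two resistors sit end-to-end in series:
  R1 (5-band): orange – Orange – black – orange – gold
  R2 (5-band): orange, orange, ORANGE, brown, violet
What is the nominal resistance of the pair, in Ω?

R1: orange, orange, black → 330; orange ×10^3 → 330000 Ω.
R2: orange, orange, orange → 333; brown ×10 → 3330 Ω.
Series: 330000 + 3330 = 333330 Ω.

333330 Ω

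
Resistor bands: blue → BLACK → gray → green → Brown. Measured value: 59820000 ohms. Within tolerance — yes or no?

no

Blue → 6 (first significant figure)
Black → 0 (second significant figure)
Grey → 8 (third significant figure)
Green → ×10^5 multiplier
Brown → ±1% tolerance
608 × 100000 = 60800000 Ω
Allowed range: 60192000 Ω to 61408000 Ω.
59820000 ohms lies outside that range.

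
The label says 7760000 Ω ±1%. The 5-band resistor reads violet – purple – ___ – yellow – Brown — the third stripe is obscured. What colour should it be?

7760000 Ω = 776 × 10^4.
The third band gives digit 6 of the significand, and 6 is blue.

blue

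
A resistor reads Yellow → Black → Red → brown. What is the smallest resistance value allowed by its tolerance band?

Yellow → 4 (first significant figure)
Black → 0 (second significant figure)
Red → ×10^2 multiplier
Brown → ±1% tolerance
40 × 100 = 4000 Ω
Smallest = 4000 × (1 − 1/100) = 3960 Ω.

3960 Ω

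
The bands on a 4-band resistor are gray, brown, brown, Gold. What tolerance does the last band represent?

±5%

The last band, gold, is the tolerance band.
Gold corresponds to ±5%.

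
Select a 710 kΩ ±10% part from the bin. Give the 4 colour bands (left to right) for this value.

violet, brown, yellow, silver

710000 Ω = 71 × 10^4.
7 → violet
1 → brown
Multiplier 10^4 → yellow.
±10% tolerance → silver.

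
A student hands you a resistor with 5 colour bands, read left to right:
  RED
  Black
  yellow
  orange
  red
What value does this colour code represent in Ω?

Red → 2 (first significant figure)
Black → 0 (second significant figure)
Yellow → 4 (third significant figure)
Orange → ×10^3 multiplier
204 × 1000 = 204000 Ω

204000 Ω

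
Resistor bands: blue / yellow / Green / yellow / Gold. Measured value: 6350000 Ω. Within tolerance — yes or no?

Blue → 6 (first significant figure)
Yellow → 4 (second significant figure)
Green → 5 (third significant figure)
Yellow → ×10^4 multiplier
Gold → ±5% tolerance
645 × 10000 = 6450000 Ω
Allowed range: 6127500 Ω to 6772500 Ω.
6350000 Ω lies inside that range.

yes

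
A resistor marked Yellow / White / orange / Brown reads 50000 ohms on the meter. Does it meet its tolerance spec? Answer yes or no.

Yellow → 4 (first significant figure)
White → 9 (second significant figure)
Orange → ×10^3 multiplier
Brown → ±1% tolerance
49 × 1000 = 49000 Ω
Allowed range: 48510 Ω to 49490 Ω.
50000 ohms lies outside that range.

no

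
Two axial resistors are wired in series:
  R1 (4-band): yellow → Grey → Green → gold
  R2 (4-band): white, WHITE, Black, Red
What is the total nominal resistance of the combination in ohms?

R1: yellow, grey → 48; green ×10^5 → 4800000 Ω.
R2: white, white → 99; black ×1 → 99 Ω.
Series: 4800000 + 99 = 4800099 Ω.

4800099 Ω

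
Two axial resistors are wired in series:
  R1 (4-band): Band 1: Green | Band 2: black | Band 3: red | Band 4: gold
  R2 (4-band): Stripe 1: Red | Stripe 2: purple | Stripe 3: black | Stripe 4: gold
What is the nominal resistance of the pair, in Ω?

R1: green, black → 50; red ×10^2 → 5000 Ω.
R2: red, violet → 27; black ×1 → 27 Ω.
Series: 5000 + 27 = 5027 Ω.

5027 Ω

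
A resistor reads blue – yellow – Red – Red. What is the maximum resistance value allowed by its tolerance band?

6528 Ω

Blue → 6 (first significant figure)
Yellow → 4 (second significant figure)
Red → ×10^2 multiplier
Red → ±2% tolerance
64 × 100 = 6400 Ω
Maximum = 6400 × (1 + 2/100) = 6528 Ω.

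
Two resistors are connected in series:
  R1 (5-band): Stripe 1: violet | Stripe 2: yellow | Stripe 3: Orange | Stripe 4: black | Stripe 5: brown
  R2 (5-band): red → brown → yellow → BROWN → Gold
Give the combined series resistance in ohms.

2883 Ω

R1: violet, yellow, orange → 743; black ×1 → 743 Ω.
R2: red, brown, yellow → 214; brown ×10 → 2140 Ω.
Series: 743 + 2140 = 2883 Ω.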